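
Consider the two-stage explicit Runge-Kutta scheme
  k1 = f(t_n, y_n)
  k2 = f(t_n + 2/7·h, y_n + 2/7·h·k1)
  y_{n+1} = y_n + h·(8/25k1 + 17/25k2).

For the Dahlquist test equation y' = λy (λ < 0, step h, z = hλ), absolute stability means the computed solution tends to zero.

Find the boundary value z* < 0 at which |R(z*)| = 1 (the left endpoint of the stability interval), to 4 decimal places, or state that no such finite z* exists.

With y'=λy (z=hλ):
  k1=λy_n ⇒ h·k1=z·y_n;  k2=λ(1+2/7z)y_n ⇒ h·k2=z(1+2/7z)y_n
  y_{n+1}/y_n = 1 + 8/25z + 17/25z(1+2/7z) = 1 + z + 34/175z²
  ⇒ R(z) = 1 + z + 34/175z².

Need |R(x)|<1, x<0.
x=-0.53: |R|=0.5246
R=1: x+34/175x²=0 ⇒ x=−175/34=-5.1471; min R=1−1/(4·34/175)=-0.2868>−1
Confirm numerically:
  x=-3.627: |R|=0.07115 <1
  x=-3.543: |R|=0.10416 <1
  x=-2.399: |R|=0.28085 <1
  x=-5.659: |R|=1.56286 >1
  x=-5.361: |R|=1.22283 >1
  x=-5.209: |R|=1.06269 >1
Interval (-5.1471, 0).

z* = -5.1471.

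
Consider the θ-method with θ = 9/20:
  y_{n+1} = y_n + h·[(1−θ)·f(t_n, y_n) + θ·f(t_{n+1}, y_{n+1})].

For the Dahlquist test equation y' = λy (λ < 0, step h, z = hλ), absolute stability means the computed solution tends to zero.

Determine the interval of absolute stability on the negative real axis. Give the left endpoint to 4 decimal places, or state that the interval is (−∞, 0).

(-20.0000, 0).

With y'=λy (z=hλ):
  y_{n+1} = y_n + z·[11/20·y_n + 9/20·y_{n+1}] ⇒ (1 − 9/20z)y_{n+1} = (1 + 11/20z)y_n
  Hence R(z) = (1 + 11/20z)/(1 − 9/20z).

Boundary: |R(x)|=1, x<0.
x=-1.28: |R|=0.1878
R=−1: 1+11/20x = −1+9/20x ⇒ -1/10x=2 ⇒ x=2/(-1/10)=-20.0000
Confirm numerically:
  x=-18.417: |R|=0.98296 <1
  x=-14.628: |R|=0.92915 <1
  x=-14.017: |R|=0.91813 <1
  x=-13.700: |R|=0.91207 <1
  x=-20.331: |R|=1.00326 >1
  x=-20.167: |R|=1.00166 >1
So |R|<1 on (-20.0000, 0).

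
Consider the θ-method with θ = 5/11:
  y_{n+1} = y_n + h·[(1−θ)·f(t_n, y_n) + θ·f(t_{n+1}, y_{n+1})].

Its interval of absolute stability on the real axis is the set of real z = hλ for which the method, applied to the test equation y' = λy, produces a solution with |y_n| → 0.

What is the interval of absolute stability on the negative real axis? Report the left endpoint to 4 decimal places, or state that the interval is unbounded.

Test eqn y'=λy, z=hλ:
  y_{n+1} = y_n + z·[6/11·y_n + 5/11·y_{n+1}] ⇒ (1 − 5/11z)y_{n+1} = (1 + 6/11z)y_n
  R(z) = (1 + 6/11z)/(1 − 5/11z).

Find x<0 with |R(x)|<1.
x=-0.33: |R|=0.7130
R=−1: 1+6/11x = −1+5/11x ⇒ -1/11x=2 ⇒ x=2/(-1/11)=-22.0000
Confirm numerically:
  x=-20.892: |R|=0.99040 <1
  x=-16.236: |R|=0.93747 <1
  x=-12.520: |R|=0.87120 <1
  x=-11.590: |R|=0.84902 <1
  x=-22.453: |R|=1.00368 >1
  x=-22.386: |R|=1.00314 >1
  x=-22.302: |R|=1.00247 >1
So |R|<1 on (-22.0000, 0).

z∈(-22.0000,0).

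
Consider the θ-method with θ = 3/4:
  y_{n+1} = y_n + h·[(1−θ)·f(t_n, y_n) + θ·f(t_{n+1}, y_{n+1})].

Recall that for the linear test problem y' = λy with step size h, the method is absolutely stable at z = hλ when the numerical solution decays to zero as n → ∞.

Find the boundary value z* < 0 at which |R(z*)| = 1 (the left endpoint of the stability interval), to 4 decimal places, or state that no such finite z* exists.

unbounded; (−∞, 0).

Set f=λy, z=hλ:
  y_{n+1} = y_n + z·[1/4·y_n + 3/4·y_{n+1}] ⇒ (1 − 3/4z)y_{n+1} = (1 + 1/4z)y_n
  so R(z) = (1 + 1/4z)/(1 − 3/4z).

Boundary: |R(x)|=1, x<0.
x=-0.55: |R|=0.6106
x=-2: |R|=0.2000
x=-10: |R|=0.1765
x=-100: |R|=0.3158
θ=3/4≥1/2 ⇒ |1+1/4x|<|1−3/4x| ∀x<0 ⇒ stable on all of ℝ⁻.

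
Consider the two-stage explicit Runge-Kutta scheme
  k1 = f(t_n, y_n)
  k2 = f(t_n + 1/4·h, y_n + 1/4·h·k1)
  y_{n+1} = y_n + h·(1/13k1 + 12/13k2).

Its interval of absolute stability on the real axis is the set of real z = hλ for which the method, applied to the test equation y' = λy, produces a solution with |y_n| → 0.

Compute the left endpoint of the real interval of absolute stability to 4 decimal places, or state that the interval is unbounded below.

left endpoint -4.3333.

Test eqn y'=λy, z=hλ:
  k1=λy_n ⇒ h·k1=z·y_n;  k2=λ(1+1/4z)y_n ⇒ h·k2=z(1+1/4z)y_n
  y_{n+1}/y_n = 1 + 1/13z + 12/13z(1+1/4z) = 1 + z + 3/13z²
  R(z) = 1 + z + 3/13z².

Need |R(x)|<1, x<0.
x=-0.65: |R|=0.4475
R=1: x+3/13x²=0 ⇒ x=−13/3=-4.3333; min R=1−1/(4·3/13)=-0.0833>−1
Confirm numerically:
  x=-4.093: |R|=0.77300 <1
  x=-3.227: |R|=0.17612 <1
  x=-2.093: |R|=0.08208 <1
  x=-4.753: |R|=1.46031 >1
  x=-4.664: |R|=1.35590 >1
Stable set (-4.3333, 0).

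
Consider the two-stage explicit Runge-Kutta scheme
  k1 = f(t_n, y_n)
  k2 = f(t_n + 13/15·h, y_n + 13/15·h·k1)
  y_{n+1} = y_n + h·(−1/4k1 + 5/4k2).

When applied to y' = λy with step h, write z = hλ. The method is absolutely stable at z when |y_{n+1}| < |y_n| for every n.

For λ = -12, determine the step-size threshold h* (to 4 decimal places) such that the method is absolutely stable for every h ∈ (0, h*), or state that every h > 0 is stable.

(-0.9231,0); λ=-12 ⇒ h* = (12/13)/12 = 0.0769.

On y'=λy, z=hλ:
  k1=λy_n ⇒ h·k1=z·y_n;  k2=λ(1+13/15z)y_n ⇒ h·k2=z(1+13/15z)y_n
  y_{n+1}/y_n = 1 − 1/4z + 5/4z(1+13/15z) = 1 + z + 13/12z²
  ⇒ R(z) = 1 + z + 13/12z².

Boundary: |R(x)|=1, x<0.
x=-0.41: |R|=0.7721
R=1: x+13/12x²=0 ⇒ x=−12/13=-0.9231; min R=1−1/(4·13/12)=0.7692>−1
Confirm numerically:
  x=-0.754: |R|=0.86189 <1
  x=-0.674: |R|=0.81813 <1
  x=-0.631: |R|=0.80034 <1
  x=-0.513: |R|=0.77210 <1
  x=-1.515: |R|=1.97149 >1
  x=-1.477: |R|=1.88632 >1
  x=-0.993: |R|=1.07522 >1
Stable set (-0.9231, 0).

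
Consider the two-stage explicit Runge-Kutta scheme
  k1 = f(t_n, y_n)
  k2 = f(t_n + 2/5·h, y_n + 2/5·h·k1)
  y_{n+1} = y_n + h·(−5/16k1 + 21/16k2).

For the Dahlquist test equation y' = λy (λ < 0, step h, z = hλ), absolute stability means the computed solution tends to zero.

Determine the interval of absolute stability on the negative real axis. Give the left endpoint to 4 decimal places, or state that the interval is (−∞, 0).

(-1.9048, 0).

On y'=λy, z=hλ:
  k1=λy_n ⇒ h·k1=z·y_n;  k2=λ(1+2/5z)y_n ⇒ h·k2=z(1+2/5z)y_n
  y_{n+1}/y_n = 1 − 5/16z + 21/16z(1+2/5z) = 1 + z + 21/40z²
  Hence R(z) = 1 + z + 21/40z².

Find x<0 with |R(x)|<1.
x=-0.61: |R|=0.5854
R=1: x+21/40x²=0 ⇒ x=−40/21=-1.9048; min R=1−1/(4·21/40)=0.5238>−1
Confirm numerically:
  x=-1.883: |R|=0.97849 <1
  x=-1.588: |R|=0.73592 <1
  x=-1.349: |R|=0.60640 <1
  x=-1.980: |R|=1.07821 >1
  x=-1.925: |R|=1.02045 >1
Interval (-1.9048, 0).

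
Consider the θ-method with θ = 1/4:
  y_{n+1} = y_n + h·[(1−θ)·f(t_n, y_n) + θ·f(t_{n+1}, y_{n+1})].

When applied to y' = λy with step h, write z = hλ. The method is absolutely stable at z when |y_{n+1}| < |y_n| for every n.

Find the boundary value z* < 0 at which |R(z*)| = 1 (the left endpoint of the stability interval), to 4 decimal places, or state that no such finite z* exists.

On y'=λy, z=hλ:
  y_{n+1} = y_n + z·[3/4·y_n + 1/4·y_{n+1}] ⇒ (1 − 1/4z)y_{n+1} = (1 + 3/4z)y_n
  ⇒ R(z) = (1 + 3/4z)/(1 − 1/4z).

Need |R(x)|<1, x<0.
x=-1.47: |R|=0.0750
R=−1: 1+3/4x = −1+1/4x ⇒ -1/2x=2 ⇒ x=2/(-1/2)=-4.0000
Confirm numerically:
  x=-3.690: |R|=0.91938 <1
  x=-3.629: |R|=0.90274 <1
  x=-3.623: |R|=0.90109 <1
  x=-2.569: |R|=0.56432 <1
  x=-4.504: |R|=1.11853 >1
  x=-4.076: |R|=1.01882 >1
Stable set (-4.0000, 0).

left endpoint -4.0000.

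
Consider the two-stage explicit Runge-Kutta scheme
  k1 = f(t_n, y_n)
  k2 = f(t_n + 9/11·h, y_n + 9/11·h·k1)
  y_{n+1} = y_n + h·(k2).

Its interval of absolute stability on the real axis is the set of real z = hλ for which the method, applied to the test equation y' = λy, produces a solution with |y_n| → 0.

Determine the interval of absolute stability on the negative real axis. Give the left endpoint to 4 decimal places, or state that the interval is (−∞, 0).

(-1.2222, 0).

On y'=λy, z=hλ:
  k1=λy_n ⇒ h·k1=z·y_n;  k2=λ(1+9/11z)y_n ⇒ h·k2=z(1+9/11z)y_n
  y_{n+1}/y_n = 1 + z(1+9/11z) = 1 + z + 9/11z²
  so R(z) = 1 + z + 9/11z².

Boundary: |R(x)|=1, x<0.
x=-1.35: |R|=1.1411
R=1: x+9/11x²=0 ⇒ x=−11/9=-1.2222; min R=1−1/(4·9/11)=0.6944>−1
Confirm numerically:
  x=-1.083: |R|=0.87664 <1
  x=-0.933: |R|=0.77922 <1
  x=-0.695: |R|=0.70020 <1
  x=-1.783: |R|=1.81807 >1
  x=-1.279: |R|=1.05942 >1
So |R|<1 on (-1.2222, 0).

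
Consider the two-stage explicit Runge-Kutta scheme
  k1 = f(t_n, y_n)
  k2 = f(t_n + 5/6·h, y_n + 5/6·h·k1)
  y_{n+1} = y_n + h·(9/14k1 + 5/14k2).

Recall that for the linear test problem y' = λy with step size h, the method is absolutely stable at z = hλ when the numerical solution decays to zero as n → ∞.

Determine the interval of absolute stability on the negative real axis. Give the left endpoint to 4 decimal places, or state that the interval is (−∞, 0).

(-3.3600, 0).

On y'=λy, z=hλ:
  k1=λy_n ⇒ h·k1=z·y_n;  k2=λ(1+5/6z)y_n ⇒ h·k2=z(1+5/6z)y_n
  y_{n+1}/y_n = 1 + 9/14z + 5/14z(1+5/6z) = 1 + z + 25/84z²
  R(z) = 1 + z + 25/84z².

Solve |R(x)|<1 on ℝ⁻.
x=-0.96: |R|=0.3143
R=1: x+25/84x²=0 ⇒ x=−84/25=-3.3600; min R=1−1/(4·25/84)=0.1600>−1
Confirm numerically:
  x=-2.976: |R|=0.65989 <1
  x=-2.405: |R|=0.31644 <1
  x=-2.321: |R|=0.28229 <1
  x=-3.756: |R|=1.44267 >1
  x=-3.605: |R|=1.26286 >1
Interval (-3.3600, 0).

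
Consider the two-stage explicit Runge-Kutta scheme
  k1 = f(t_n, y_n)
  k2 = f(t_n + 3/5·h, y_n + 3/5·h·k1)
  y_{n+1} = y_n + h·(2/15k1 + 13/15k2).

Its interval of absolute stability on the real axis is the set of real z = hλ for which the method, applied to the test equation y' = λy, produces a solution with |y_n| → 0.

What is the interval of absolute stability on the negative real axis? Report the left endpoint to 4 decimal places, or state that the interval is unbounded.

(-1.9231, 0).

On y'=λy, z=hλ:
  k1=λy_n ⇒ h·k1=z·y_n;  k2=λ(1+3/5z)y_n ⇒ h·k2=z(1+3/5z)y_n
  y_{n+1}/y_n = 1 + 2/15z + 13/15z(1+3/5z) = 1 + z + 13/25z²
  R(z) = 1 + z + 13/25z².

Boundary: |R(x)|=1, x<0.
x=-0.36: |R|=0.7074
R=1: x+13/25x²=0 ⇒ x=−25/13=-1.9231; min R=1−1/(4·13/25)=0.5192>−1
Confirm numerically:
  x=-1.713: |R|=0.81287 <1
  x=-1.342: |R|=0.59450 <1
  x=-0.988: |R|=0.51959 <1
  x=-0.969: |R|=0.51926 <1
  x=-2.434: |R|=1.64667 >1
  x=-2.194: |R|=1.30909 >1
  x=-2.068: |R|=1.15584 >1
Stable set (-1.9231, 0).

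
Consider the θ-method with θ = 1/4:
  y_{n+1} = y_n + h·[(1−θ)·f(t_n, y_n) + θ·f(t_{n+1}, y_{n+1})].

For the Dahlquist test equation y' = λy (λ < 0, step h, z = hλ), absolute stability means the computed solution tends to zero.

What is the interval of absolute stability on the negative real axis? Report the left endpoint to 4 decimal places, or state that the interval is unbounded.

Test eqn y'=λy, z=hλ:
  y_{n+1} = y_n + z·[3/4·y_n + 1/4·y_{n+1}] ⇒ (1 − 1/4z)y_{n+1} = (1 + 3/4z)y_n
  R(z) = (1 + 3/4z)/(1 − 1/4z).

Find x<0 with |R(x)|<1.
x=-1.05: |R|=0.1683
R=−1: 1+3/4x = −1+1/4x ⇒ -1/2x=2 ⇒ x=2/(-1/2)=-4.0000
Confirm numerically:
  x=-3.272: |R|=0.79978 <1
  x=-2.720: |R|=0.61905 <1
  x=-2.418: |R|=0.50701 <1
  x=-2.338: |R|=0.47554 <1
  x=-4.430: |R|=1.10202 >1
  x=-4.280: |R|=1.06763 >1
  x=-4.142: |R|=1.03488 >1
So |R|<1 on (-4.0000, 0).

z∈(-4.0000,0).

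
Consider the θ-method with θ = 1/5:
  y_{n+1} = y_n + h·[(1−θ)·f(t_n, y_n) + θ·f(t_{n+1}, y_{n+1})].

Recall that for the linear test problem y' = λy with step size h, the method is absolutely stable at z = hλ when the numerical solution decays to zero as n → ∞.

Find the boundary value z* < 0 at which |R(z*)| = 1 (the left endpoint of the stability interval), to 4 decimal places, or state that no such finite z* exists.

On y'=λy, z=hλ:
  y_{n+1} = y_n + z·[4/5·y_n + 1/5·y_{n+1}] ⇒ (1 − 1/5z)y_{n+1} = (1 + 4/5z)y_n
  Hence R(z) = (1 + 4/5z)/(1 − 1/5z).

Solve |R(x)|<1 on ℝ⁻.
x=-1.28: |R|=0.0191
R=−1: 1+4/5x = −1+1/5x ⇒ -3/5x=2 ⇒ x=2/(-3/5)=-3.3333
Confirm numerically:
  x=-2.565: |R|=0.69531 <1
  x=-2.530: |R|=0.67995 <1
  x=-1.852: |R|=0.35143 <1
  x=-1.367: |R|=0.07350 <1
  x=-3.860: |R|=1.17833 >1
  x=-3.683: |R|=1.12081 >1
  x=-3.471: |R|=1.04875 >1
Interval (-3.3333, 0).

z* = -3.3333.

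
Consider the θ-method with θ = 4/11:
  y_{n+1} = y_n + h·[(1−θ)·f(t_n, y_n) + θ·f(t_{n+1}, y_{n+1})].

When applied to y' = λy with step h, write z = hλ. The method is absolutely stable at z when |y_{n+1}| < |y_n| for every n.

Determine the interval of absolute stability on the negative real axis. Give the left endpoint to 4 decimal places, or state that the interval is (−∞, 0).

z∈(-7.3333,0).

Set f=λy, z=hλ:
  y_{n+1} = y_n + z·[7/11·y_n + 4/11·y_{n+1}] ⇒ (1 − 4/11z)y_{n+1} = (1 + 7/11z)y_n
  Hence R(z) = (1 + 7/11z)/(1 − 4/11z).

Find x<0 with |R(x)|<1.
x=-1.18: |R|=0.1743
R=−1: 1+7/11x = −1+4/11x ⇒ -3/11x=2 ⇒ x=2/(-3/11)=-7.3333
Confirm numerically:
  x=-7.220: |R|=0.99147 <1
  x=-6.232: |R|=0.90804 <1
  x=-5.169: |R|=0.79502 <1
  x=-4.294: |R|=0.67639 <1
  x=-7.839: |R|=1.03582 >1
  x=-7.483: |R|=1.01097 >1
Interval (-7.3333, 0).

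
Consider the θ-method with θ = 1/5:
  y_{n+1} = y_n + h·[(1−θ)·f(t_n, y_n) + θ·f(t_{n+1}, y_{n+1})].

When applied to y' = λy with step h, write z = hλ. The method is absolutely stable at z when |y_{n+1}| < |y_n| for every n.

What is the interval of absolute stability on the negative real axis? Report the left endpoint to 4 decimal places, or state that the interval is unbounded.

(-3.3333, 0).

On y'=λy, z=hλ:
  y_{n+1} = y_n + z·[4/5·y_n + 1/5·y_{n+1}] ⇒ (1 − 1/5z)y_{n+1} = (1 + 4/5z)y_n
  R(z) = (1 + 4/5z)/(1 − 1/5z).

Need |R(x)|<1, x<0.
x=-0.33: |R|=0.6904
R=−1: 1+4/5x = −1+1/5x ⇒ -3/5x=2 ⇒ x=2/(-3/5)=-3.3333
Confirm numerically:
  x=-3.175: |R|=0.94190 <1
  x=-3.157: |R|=0.93515 <1
  x=-2.560: |R|=0.69312 <1
  x=-3.893: |R|=1.18880 >1
  x=-3.730: |R|=1.13631 >1
  x=-3.415: |R|=1.02911 >1
Stable set (-3.3333, 0).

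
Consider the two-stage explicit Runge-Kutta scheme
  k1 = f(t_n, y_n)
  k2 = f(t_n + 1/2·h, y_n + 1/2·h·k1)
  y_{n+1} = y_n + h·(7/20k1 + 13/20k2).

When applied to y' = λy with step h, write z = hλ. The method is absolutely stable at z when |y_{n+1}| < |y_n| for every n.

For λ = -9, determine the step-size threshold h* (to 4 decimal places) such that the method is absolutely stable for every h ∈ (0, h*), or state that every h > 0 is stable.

(-3.0769,0); λ=-9 ⇒ h* = (40/13)/9 = 0.3419.

Test eqn y'=λy, z=hλ:
  k1=λy_n ⇒ h·k1=z·y_n;  k2=λ(1+1/2z)y_n ⇒ h·k2=z(1+1/2z)y_n
  y_{n+1}/y_n = 1 + 7/20z + 13/20z(1+1/2z) = 1 + z + 13/40z²
  Hence R(z) = 1 + z + 13/40z².

Boundary: |R(x)|=1, x<0.
x=-0.34: |R|=0.6976
R=1: x+13/40x²=0 ⇒ x=−40/13=-3.0769; min R=1−1/(4·13/40)=0.2308>−1
Confirm numerically:
  x=-2.730: |R|=0.69219 <1
  x=-2.357: |R|=0.44852 <1
  x=-2.330: |R|=0.43439 <1
  x=-3.559: |R|=1.55761 >1
  x=-3.548: |R|=1.54320 >1
  x=-3.537: |R|=1.52887 >1
Interval (-3.0769, 0).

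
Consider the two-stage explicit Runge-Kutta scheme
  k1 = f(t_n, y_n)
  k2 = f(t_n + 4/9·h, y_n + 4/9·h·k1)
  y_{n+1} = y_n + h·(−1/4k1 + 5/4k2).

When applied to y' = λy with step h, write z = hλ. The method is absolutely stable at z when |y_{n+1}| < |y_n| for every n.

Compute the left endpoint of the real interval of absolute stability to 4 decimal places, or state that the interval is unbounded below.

left endpoint -1.8000.

Set f=λy, z=hλ:
  k1=λy_n ⇒ h·k1=z·y_n;  k2=λ(1+4/9z)y_n ⇒ h·k2=z(1+4/9z)y_n
  y_{n+1}/y_n = 1 − 1/4z + 5/4z(1+4/9z) = 1 + z + 5/9z²
  ⇒ R(z) = 1 + z + 5/9z².

Need |R(x)|<1, x<0.
x=-0.7: |R|=0.5722
R=1: x+5/9x²=0 ⇒ x=−9/5=-1.8000; min R=1−1/(4·5/9)=0.5500>−1
Confirm numerically:
  x=-1.342: |R|=0.65854 <1
  x=-1.156: |R|=0.58641 <1
  x=-0.973: |R|=0.55296 <1
  x=-2.129: |R|=1.38913 >1
  x=-2.087: |R|=1.33276 >1
  x=-1.825: |R|=1.02535 >1
Stable set (-1.8000, 0).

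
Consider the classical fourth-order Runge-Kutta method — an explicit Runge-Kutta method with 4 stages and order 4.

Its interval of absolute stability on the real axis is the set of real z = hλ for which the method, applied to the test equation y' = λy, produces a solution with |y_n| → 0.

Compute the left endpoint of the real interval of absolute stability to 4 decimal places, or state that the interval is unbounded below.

left endpoint -2.7853.

Set f=λy, z=hλ:
  order 4, 4-stage ⇒ R(z)=1+z+z^2/2+z^3/6+z^4/24
  (e.g. R(-0.8)=0.45173, |R|=0.45173)

Boundary: |R(x)|=1, x<0.
x=-0.8: |R|=0.4517
|R(-2.52)|=0.6683 |R(-1.81)|=0.2870 |R(-1.79)|=0.2839
Bisect:
  x_lo=-3.3638 |R|=2.2847  x_hi=-0.1332 |R|=0.8753
  mid=-1.74850 |R|=0.27864 →hi
  mid=-2.55613 |R|=0.70600 →hi
  mid=-2.95994 |R|=1.29687 →lo
  mid=-2.75804 |R|=0.95968 →hi
  mid=-2.85899 |R|=1.11692 →lo
  mid=-2.80851 |R|=1.03558 →lo
  mid=-2.78327 |R|=0.99696 →hi
  mid=-2.79589 |R|=1.01610 →lo
  mid=-2.78958 |R|=1.00649 →lo
  mid=-2.78643 |R|=1.00171 →lo
  ...
  [-2.78544,-2.78525] ⇒ x*=-2.7853
So |R|<1 on (-2.7853, 0).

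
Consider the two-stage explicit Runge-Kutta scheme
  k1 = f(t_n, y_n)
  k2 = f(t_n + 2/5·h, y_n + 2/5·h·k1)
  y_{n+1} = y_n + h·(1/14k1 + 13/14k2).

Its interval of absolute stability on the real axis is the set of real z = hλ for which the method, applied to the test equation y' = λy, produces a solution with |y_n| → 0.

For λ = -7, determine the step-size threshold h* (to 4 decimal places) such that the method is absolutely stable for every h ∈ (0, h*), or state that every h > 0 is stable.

(-2.6923,0); λ=-7 ⇒ h* = (35/13)/7 = 0.3846.

Set f=λy, z=hλ:
  k1=λy_n ⇒ h·k1=z·y_n;  k2=λ(1+2/5z)y_n ⇒ h·k2=z(1+2/5z)y_n
  y_{n+1}/y_n = 1 + 1/14z + 13/14z(1+2/5z) = 1 + z + 13/35z²
  R(z) = 1 + z + 13/35z².

Find x<0 with |R(x)|<1.
x=-1.25: |R|=0.3304
R=1: x+13/35x²=0 ⇒ x=−35/13=-2.6923; min R=1−1/(4·13/35)=0.3269>−1
Confirm numerically:
  x=-2.280: |R|=0.65083 <1
  x=-1.897: |R|=0.43963 <1
  x=-1.541: |R|=0.34102 <1
  x=-3.146: |R|=1.53015 >1
  x=-3.066: |R|=1.42556 >1
  x=-2.764: |R|=1.07360 >1
Stable set (-2.6923, 0).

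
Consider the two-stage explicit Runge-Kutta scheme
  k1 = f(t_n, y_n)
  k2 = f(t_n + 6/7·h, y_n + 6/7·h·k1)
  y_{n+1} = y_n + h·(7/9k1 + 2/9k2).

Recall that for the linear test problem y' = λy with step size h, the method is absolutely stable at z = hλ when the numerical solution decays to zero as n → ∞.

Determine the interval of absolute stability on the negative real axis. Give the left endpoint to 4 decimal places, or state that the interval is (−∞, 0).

(-5.2500, 0).

Set f=λy, z=hλ:
  k1=λy_n ⇒ h·k1=z·y_n;  k2=λ(1+6/7z)y_n ⇒ h·k2=z(1+6/7z)y_n
  y_{n+1}/y_n = 1 + 7/9z + 2/9z(1+6/7z) = 1 + z + 4/21z²
  ⇒ R(z) = 1 + z + 4/21z².

Need |R(x)|<1, x<0.
x=-1.76: |R|=0.1700
R=1: x+4/21x²=0 ⇒ x=−21/4=-5.2500; min R=1−1/(4·4/21)=-0.3125>−1
Confirm numerically:
  x=-3.601: |R|=0.13106 <1
  x=-3.056: |R|=0.27712 <1
  x=-3.000: |R|=0.28571 <1
  x=-5.707: |R|=1.49678 >1
  x=-5.668: |R|=1.45128 >1
  x=-5.399: |R|=1.15323 >1
Interval (-5.2500, 0).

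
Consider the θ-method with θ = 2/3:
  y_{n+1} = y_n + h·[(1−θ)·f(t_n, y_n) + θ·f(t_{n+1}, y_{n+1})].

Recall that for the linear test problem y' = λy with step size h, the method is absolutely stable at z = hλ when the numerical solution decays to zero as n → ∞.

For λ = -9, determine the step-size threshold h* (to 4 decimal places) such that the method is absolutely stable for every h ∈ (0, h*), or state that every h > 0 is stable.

Set f=λy, z=hλ:
  y_{n+1} = y_n + z·[1/3·y_n + 2/3·y_{n+1}] ⇒ (1 − 2/3z)y_{n+1} = (1 + 1/3z)y_n
  so R(z) = (1 + 1/3z)/(1 − 2/3z).

Find x<0 with |R(x)|<1.
x=-1.58: |R|=0.2305
x=-2: |R|=0.1429
x=-10: |R|=0.3043
x=-100: |R|=0.4778
θ=2/3≥1/2 ⇒ |1+1/3x|<|1−2/3x| ∀x<0 ⇒ stable on all of ℝ⁻.

(−∞, 0) — no finite endpoint. Any h>0 works for λ=-9.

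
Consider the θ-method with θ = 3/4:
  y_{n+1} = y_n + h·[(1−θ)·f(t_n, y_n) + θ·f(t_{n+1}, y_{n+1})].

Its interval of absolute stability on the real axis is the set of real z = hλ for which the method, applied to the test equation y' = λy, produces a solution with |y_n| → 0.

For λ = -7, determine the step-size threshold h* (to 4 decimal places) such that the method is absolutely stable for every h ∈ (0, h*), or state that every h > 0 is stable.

unbounded; (−∞, 0). Any h>0 works for λ=-7.

With y'=λy (z=hλ):
  y_{n+1} = y_n + z·[1/4·y_n + 3/4·y_{n+1}] ⇒ (1 − 3/4z)y_{n+1} = (1 + 1/4z)y_n
  so R(z) = (1 + 1/4z)/(1 − 3/4z).

Need |R(x)|<1, x<0.
x=-1.66: |R|=0.2606
x=-2: |R|=0.2000
x=-10: |R|=0.1765
x=-100: |R|=0.3158
θ=3/4≥1/2 ⇒ |1+1/4x|<|1−3/4x| ∀x<0 ⇒ interval (−∞,0).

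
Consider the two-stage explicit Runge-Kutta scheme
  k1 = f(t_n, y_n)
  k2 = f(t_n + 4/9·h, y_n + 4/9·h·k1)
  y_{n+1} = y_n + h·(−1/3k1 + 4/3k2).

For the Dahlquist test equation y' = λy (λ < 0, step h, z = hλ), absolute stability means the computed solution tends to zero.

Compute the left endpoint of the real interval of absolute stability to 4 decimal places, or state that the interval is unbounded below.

left endpoint -1.6875.

With y'=λy (z=hλ):
  k1=λy_n ⇒ h·k1=z·y_n;  k2=λ(1+4/9z)y_n ⇒ h·k2=z(1+4/9z)y_n
  y_{n+1}/y_n = 1 − 1/3z + 4/3z(1+4/9z) = 1 + z + 16/27z²
  ⇒ R(z) = 1 + z + 16/27z².

Find x<0 with |R(x)|<1.
x=-0.31: |R|=0.7469
R=1: x+16/27x²=0 ⇒ x=−27/16=-1.6875; min R=1−1/(4·16/27)=0.5781>−1
Confirm numerically:
  x=-1.240: |R|=0.67117 <1
  x=-1.030: |R|=0.59868 <1
  x=-1.026: |R|=0.59781 <1
  x=-0.777: |R|=0.58077 <1
  x=-2.058: |R|=1.45185 >1
  x=-2.042: |R|=1.42897 >1
  x=-1.917: |R|=1.26071 >1
Stable set (-1.6875, 0).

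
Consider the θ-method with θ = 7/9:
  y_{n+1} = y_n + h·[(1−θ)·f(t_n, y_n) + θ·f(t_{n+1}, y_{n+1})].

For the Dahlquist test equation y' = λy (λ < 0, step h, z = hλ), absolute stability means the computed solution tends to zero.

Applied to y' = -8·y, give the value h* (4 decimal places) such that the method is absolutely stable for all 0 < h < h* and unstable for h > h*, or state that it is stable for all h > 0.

Set f=λy, z=hλ:
  y_{n+1} = y_n + z·[2/9·y_n + 7/9·y_{n+1}] ⇒ (1 − 7/9z)y_{n+1} = (1 + 2/9z)y_n
  so R(z) = (1 + 2/9z)/(1 − 7/9z).

Need |R(x)|<1, x<0.
x=-1.31: |R|=0.3511
x=-2: |R|=0.2174
x=-10: |R|=0.1392
x=-100: |R|=0.2694
θ=7/9≥1/2 ⇒ |1+2/9x|<|1−7/9x| ∀x<0 ⇒ unbounded interval.

interval (−∞, 0). Any h>0 works for λ=-8.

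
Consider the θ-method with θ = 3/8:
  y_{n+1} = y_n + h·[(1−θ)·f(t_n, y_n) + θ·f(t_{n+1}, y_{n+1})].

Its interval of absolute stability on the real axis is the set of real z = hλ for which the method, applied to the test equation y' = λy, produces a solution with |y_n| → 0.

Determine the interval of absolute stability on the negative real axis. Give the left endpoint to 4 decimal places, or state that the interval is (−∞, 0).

z∈(-8.0000,0).

Test eqn y'=λy, z=hλ:
  y_{n+1} = y_n + z·[5/8·y_n + 3/8·y_{n+1}] ⇒ (1 − 3/8z)y_{n+1} = (1 + 5/8z)y_n
  R(z) = (1 + 5/8z)/(1 − 3/8z).

Solve |R(x)|<1 on ℝ⁻.
x=-0.78: |R|=0.3965
R=−1: 1+5/8x = −1+3/8x ⇒ -1/4x=2 ⇒ x=2/(-1/4)=-8.0000
Confirm numerically:
  x=-7.865: |R|=0.99145 <1
  x=-6.157: |R|=0.86075 <1
  x=-3.838: |R|=0.57343 <1
  x=-8.590: |R|=1.03494 >1
  x=-8.583: |R|=1.03455 >1
  x=-8.496: |R|=1.02962 >1
So |R|<1 on (-8.0000, 0).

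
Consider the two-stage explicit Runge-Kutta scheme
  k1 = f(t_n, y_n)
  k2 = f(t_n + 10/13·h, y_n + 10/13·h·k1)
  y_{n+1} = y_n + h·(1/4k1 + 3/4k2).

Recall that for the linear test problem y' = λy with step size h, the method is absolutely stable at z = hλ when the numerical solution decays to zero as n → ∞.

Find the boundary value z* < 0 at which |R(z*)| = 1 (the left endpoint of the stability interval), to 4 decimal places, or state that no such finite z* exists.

left endpoint -1.7333.

Set f=λy, z=hλ:
  k1=λy_n ⇒ h·k1=z·y_n;  k2=λ(1+10/13z)y_n ⇒ h·k2=z(1+10/13z)y_n
  y_{n+1}/y_n = 1 + 1/4z + 3/4z(1+10/13z) = 1 + z + 15/26z²
  R(z) = 1 + z + 15/26z².

Boundary: |R(x)|=1, x<0.
x=-1.43: |R|=0.7497
R=1: x+15/26x²=0 ⇒ x=−26/15=-1.7333; min R=1−1/(4·15/26)=0.5667>−1
Confirm numerically:
  x=-0.813: |R|=0.56833 <1
  x=-0.774: |R|=0.57162 <1
  x=-0.722: |R|=0.57874 <1
  x=-2.322: |R|=1.78859 >1
  x=-2.074: |R|=1.40762 >1
  x=-1.899: |R|=1.18150 >1
Interval (-1.7333, 0).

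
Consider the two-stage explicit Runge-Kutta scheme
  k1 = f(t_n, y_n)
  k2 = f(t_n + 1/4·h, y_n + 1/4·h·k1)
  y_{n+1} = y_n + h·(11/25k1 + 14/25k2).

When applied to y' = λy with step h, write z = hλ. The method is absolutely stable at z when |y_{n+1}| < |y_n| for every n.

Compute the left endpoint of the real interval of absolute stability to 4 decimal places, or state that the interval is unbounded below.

With y'=λy (z=hλ):
  k1=λy_n ⇒ h·k1=z·y_n;  k2=λ(1+1/4z)y_n ⇒ h·k2=z(1+1/4z)y_n
  y_{n+1}/y_n = 1 + 11/25z + 14/25z(1+1/4z) = 1 + z + 7/50z²
  ⇒ R(z) = 1 + z + 7/50z².

Solve |R(x)|<1 on ℝ⁻.
x=-0.65: |R|=0.4092
R=1: x+7/50x²=0 ⇒ x=−50/7=-7.1429; min R=1−1/(4·7/50)=-0.7857>−1
Confirm numerically:
  x=-6.919: |R|=0.78316 <1
  x=-4.371: |R|=0.69621 <1
  x=-3.985: |R|=0.76177 <1
  x=-7.728: |R|=1.63308 >1
  x=-7.648: |R|=1.54087 >1
  x=-7.311: |R|=1.17210 >1
So |R|<1 on (-7.1429, 0).

left endpoint -7.1429.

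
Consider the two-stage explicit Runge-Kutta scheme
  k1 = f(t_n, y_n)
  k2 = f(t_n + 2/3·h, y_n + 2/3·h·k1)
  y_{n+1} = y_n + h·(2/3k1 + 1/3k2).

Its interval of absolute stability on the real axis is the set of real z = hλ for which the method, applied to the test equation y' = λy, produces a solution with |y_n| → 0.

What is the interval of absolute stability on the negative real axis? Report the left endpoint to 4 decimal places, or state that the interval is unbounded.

(-4.5000, 0).

Set f=λy, z=hλ:
  k1=λy_n ⇒ h·k1=z·y_n;  k2=λ(1+2/3z)y_n ⇒ h·k2=z(1+2/3z)y_n
  y_{n+1}/y_n = 1 + 2/3z + 1/3z(1+2/3z) = 1 + z + 2/9z²
  R(z) = 1 + z + 2/9z².

Find x<0 with |R(x)|<1.
x=-0.67: |R|=0.4298
R=1: x+2/9x²=0 ⇒ x=−9/2=-4.5000; min R=1−1/(4·2/9)=-0.1250>−1
Confirm numerically:
  x=-4.398: |R|=0.90031 <1
  x=-2.942: |R|=0.01859 <1
  x=-2.769: |R|=0.06514 <1
  x=-5.034: |R|=1.59737 >1
  x=-4.990: |R|=1.54336 >1
  x=-4.975: |R|=1.52514 >1
Interval (-4.5000, 0).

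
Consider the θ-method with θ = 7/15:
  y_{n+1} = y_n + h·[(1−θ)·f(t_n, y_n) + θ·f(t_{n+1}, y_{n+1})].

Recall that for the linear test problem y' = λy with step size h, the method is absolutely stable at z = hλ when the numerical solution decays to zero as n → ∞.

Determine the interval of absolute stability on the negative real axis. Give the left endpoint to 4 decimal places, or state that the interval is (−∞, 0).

Set f=λy, z=hλ:
  y_{n+1} = y_n + z·[8/15·y_n + 7/15·y_{n+1}] ⇒ (1 − 7/15z)y_{n+1} = (1 + 8/15z)y_n
  so R(z) = (1 + 8/15z)/(1 − 7/15z).

Need |R(x)|<1, x<0.
x=-1.24: |R|=0.2145
R=−1: 1+8/15x = −1+7/15x ⇒ -1/15x=2 ⇒ x=2/(-1/15)=-30.0000
Confirm numerically:
  x=-28.104: |R|=0.99105 <1
  x=-22.471: |R|=0.95630 <1
  x=-21.517: |R|=0.94878 <1
  x=-19.116: |R|=0.92686 <1
  x=-30.350: |R|=1.00154 >1
  x=-30.331: |R|=1.00146 >1
  x=-30.284: |R|=1.00125 >1
So |R|<1 on (-30.0000, 0).

z∈(-30.0000,0).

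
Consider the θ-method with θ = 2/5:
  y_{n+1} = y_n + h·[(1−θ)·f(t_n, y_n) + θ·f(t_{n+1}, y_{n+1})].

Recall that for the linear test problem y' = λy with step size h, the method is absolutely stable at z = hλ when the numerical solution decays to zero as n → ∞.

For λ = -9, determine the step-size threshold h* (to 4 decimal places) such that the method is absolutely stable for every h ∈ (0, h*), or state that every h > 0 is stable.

With y'=λy (z=hλ):
  y_{n+1} = y_n + z·[3/5·y_n + 2/5·y_{n+1}] ⇒ (1 − 2/5z)y_{n+1} = (1 + 3/5z)y_n
  ⇒ R(z) = (1 + 3/5z)/(1 − 2/5z).

Boundary: |R(x)|=1, x<0.
x=-0.35: |R|=0.6930
R=−1: 1+3/5x = −1+2/5x ⇒ -1/5x=2 ⇒ x=2/(-1/5)=-10.0000
Confirm numerically:
  x=-8.870: |R|=0.95031 <1
  x=-7.575: |R|=0.87965 <1
  x=-5.438: |R|=0.71265 <1
  x=-5.063: |R|=0.67361 <1
  x=-10.544: |R|=1.02085 >1
  x=-10.411: |R|=1.01592 >1
  x=-10.063: |R|=1.00251 >1
So |R|<1 on (-10.0000, 0).

(-10.0000,0); λ=-9 ⇒ h* = (10)/9 = 1.1111.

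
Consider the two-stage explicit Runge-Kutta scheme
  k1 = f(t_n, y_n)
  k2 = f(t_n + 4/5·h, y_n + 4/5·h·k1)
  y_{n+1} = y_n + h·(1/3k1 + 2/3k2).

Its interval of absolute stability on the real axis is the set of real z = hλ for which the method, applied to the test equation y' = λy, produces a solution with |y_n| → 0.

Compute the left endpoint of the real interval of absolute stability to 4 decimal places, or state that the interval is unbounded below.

Set f=λy, z=hλ:
  k1=λy_n ⇒ h·k1=z·y_n;  k2=λ(1+4/5z)y_n ⇒ h·k2=z(1+4/5z)y_n
  y_{n+1}/y_n = 1 + 1/3z + 2/3z(1+4/5z) = 1 + z + 8/15z²
  Hence R(z) = 1 + z + 8/15z².

Solve |R(x)|<1 on ℝ⁻.
x=-0.62: |R|=0.5850
R=1: x+8/15x²=0 ⇒ x=−15/8=-1.8750; min R=1−1/(4·8/15)=0.5312>−1
Confirm numerically:
  x=-1.704: |R|=0.84460 <1
  x=-1.260: |R|=0.58672 <1
  x=-0.934: |R|=0.53126 <1
  x=-2.383: |R|=1.64563 >1
  x=-2.290: |R|=1.50685 >1
Interval (-1.8750, 0).

left endpoint -1.8750.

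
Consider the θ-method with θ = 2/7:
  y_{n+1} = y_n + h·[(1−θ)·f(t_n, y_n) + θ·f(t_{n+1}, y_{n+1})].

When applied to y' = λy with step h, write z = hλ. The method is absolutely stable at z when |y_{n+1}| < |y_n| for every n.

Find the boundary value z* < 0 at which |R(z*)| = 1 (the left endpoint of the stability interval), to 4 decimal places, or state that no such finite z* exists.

With y'=λy (z=hλ):
  y_{n+1} = y_n + z·[5/7·y_n + 2/7·y_{n+1}] ⇒ (1 − 2/7z)y_{n+1} = (1 + 5/7z)y_n
  ⇒ R(z) = (1 + 5/7z)/(1 − 2/7z).

Need |R(x)|<1, x<0.
x=-1.7: |R|=0.1442
R=−1: 1+5/7x = −1+2/7x ⇒ -3/7x=2 ⇒ x=2/(-3/7)=-4.6667
Confirm numerically:
  x=-3.789: |R|=0.81939 <1
  x=-3.327: |R|=0.70565 <1
  x=-2.319: |R|=0.39483 <1
  x=-2.184: |R|=0.34483 <1
  x=-5.258: |R|=1.10128 >1
  x=-5.103: |R|=1.07608 >1
  x=-4.818: |R|=1.02729 >1
So |R|<1 on (-4.6667, 0).

z* = -4.6667.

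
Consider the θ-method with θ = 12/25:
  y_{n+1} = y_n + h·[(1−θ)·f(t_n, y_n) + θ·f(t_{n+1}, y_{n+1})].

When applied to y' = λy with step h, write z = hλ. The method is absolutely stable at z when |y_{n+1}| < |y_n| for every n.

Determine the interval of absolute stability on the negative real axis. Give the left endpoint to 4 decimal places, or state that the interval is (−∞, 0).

On y'=λy, z=hλ:
  y_{n+1} = y_n + z·[13/25·y_n + 12/25·y_{n+1}] ⇒ (1 − 12/25z)y_{n+1} = (1 + 13/25z)y_n
  R(z) = (1 + 13/25z)/(1 − 12/25z).

Find x<0 with |R(x)|<1.
x=-0.83: |R|=0.4065
R=−1: 1+13/25x = −1+12/25x ⇒ -1/25x=2 ⇒ x=2/(-1/25)=-50.0000
Confirm numerically:
  x=-39.352: |R|=0.97859 <1
  x=-32.930: |R|=0.95937 <1
  x=-25.102: |R|=0.92368 <1
  x=-50.479: |R|=1.00076 >1
  x=-50.321: |R|=1.00051 >1
  x=-50.135: |R|=1.00022 >1
So |R|<1 on (-50.0000, 0).

z∈(-50.0000,0).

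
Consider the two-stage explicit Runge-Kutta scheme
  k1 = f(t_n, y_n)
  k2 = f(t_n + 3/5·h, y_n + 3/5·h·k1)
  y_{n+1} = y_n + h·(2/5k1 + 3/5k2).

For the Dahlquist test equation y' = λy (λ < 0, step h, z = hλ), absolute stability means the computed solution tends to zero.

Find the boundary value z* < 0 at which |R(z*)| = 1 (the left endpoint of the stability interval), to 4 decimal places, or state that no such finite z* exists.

z* = -2.7778.

Set f=λy, z=hλ:
  k1=λy_n ⇒ h·k1=z·y_n;  k2=λ(1+3/5z)y_n ⇒ h·k2=z(1+3/5z)y_n
  y_{n+1}/y_n = 1 + 2/5z + 3/5z(1+3/5z) = 1 + z + 9/25z²
  R(z) = 1 + z + 9/25z².

Boundary: |R(x)|=1, x<0.
x=-0.55: |R|=0.5589
R=1: x+9/25x²=0 ⇒ x=−25/9=-2.7778; min R=1−1/(4·9/25)=0.3056>−1
Confirm numerically:
  x=-2.130: |R|=0.50328 <1
  x=-1.915: |R|=0.40520 <1
  x=-1.759: |R|=0.35487 <1
  x=-1.142: |R|=0.32750 <1
  x=-3.135: |R|=1.40316 >1
  x=-3.109: |R|=1.37072 >1
Interval (-2.7778, 0).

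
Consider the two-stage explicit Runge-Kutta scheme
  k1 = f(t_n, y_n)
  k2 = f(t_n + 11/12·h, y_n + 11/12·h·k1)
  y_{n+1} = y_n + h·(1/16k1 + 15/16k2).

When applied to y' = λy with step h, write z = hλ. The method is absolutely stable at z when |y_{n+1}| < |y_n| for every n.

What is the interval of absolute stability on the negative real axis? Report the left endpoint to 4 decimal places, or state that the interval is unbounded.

z∈(-1.1636,0).

With y'=λy (z=hλ):
  k1=λy_n ⇒ h·k1=z·y_n;  k2=λ(1+11/12z)y_n ⇒ h·k2=z(1+11/12z)y_n
  y_{n+1}/y_n = 1 + 1/16z + 15/16z(1+11/12z) = 1 + z + 55/64z²
  R(z) = 1 + z + 55/64z².

Solve |R(x)|<1 on ℝ⁻.
x=-1.56: |R|=1.5314
R=1: x+55/64x²=0 ⇒ x=−64/55=-1.1636; min R=1−1/(4·55/64)=0.7091>−1
Confirm numerically:
  x=-0.924: |R|=0.80971 <1
  x=-0.718: |R|=0.72503 <1
  x=-0.640: |R|=0.71200 <1
  x=-0.480: |R|=0.71800 <1
  x=-1.532: |R|=1.48497 >1
  x=-1.276: |R|=1.12321 >1
So |R|<1 on (-1.1636, 0).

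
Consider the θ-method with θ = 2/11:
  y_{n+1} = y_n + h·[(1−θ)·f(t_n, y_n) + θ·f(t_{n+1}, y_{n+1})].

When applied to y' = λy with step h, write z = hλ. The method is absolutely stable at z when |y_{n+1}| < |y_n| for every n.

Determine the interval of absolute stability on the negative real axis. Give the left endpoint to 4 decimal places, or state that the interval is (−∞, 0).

(-3.1429, 0).

With y'=λy (z=hλ):
  y_{n+1} = y_n + z·[9/11·y_n + 2/11·y_{n+1}] ⇒ (1 − 2/11z)y_{n+1} = (1 + 9/11z)y_n
  ⇒ R(z) = (1 + 9/11z)/(1 − 2/11z).

Solve |R(x)|<1 on ℝ⁻.
x=-0.58: |R|=0.4753
R=−1: 1+9/11x = −1+2/11x ⇒ -7/11x=2 ⇒ x=2/(-7/11)=-3.1429
Confirm numerically:
  x=-1.641: |R|=0.26390 <1
  x=-1.496: |R|=0.17610 <1
  x=-1.298: |R|=0.05016 <1
  x=-3.664: |R|=1.19904 >1
  x=-3.381: |R|=1.09385 >1
  x=-3.269: |R|=1.05035 >1
Stable set (-3.1429, 0).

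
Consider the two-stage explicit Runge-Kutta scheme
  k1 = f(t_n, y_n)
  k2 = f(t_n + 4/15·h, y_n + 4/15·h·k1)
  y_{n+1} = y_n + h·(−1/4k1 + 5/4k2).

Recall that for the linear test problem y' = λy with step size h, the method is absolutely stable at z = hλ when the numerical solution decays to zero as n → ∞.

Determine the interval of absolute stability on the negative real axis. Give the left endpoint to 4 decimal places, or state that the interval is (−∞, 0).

On y'=λy, z=hλ:
  k1=λy_n ⇒ h·k1=z·y_n;  k2=λ(1+4/15z)y_n ⇒ h·k2=z(1+4/15z)y_n
  y_{n+1}/y_n = 1 − 1/4z + 5/4z(1+4/15z) = 1 + z + 1/3z²
  so R(z) = 1 + z + 1/3z².

Solve |R(x)|<1 on ℝ⁻.
x=-1.35: |R|=0.2575
R=1: x+1/3x²=0 ⇒ x=−3=-3.0000; min R=1−1/(4·1/3)=0.2500>−1
Confirm numerically:
  x=-2.813: |R|=0.82466 <1
  x=-2.309: |R|=0.46816 <1
  x=-2.004: |R|=0.33467 <1
  x=-3.555: |R|=1.65768 >1
  x=-3.486: |R|=1.56473 >1
  x=-3.183: |R|=1.19416 >1
Interval (-3.0000, 0).

(-3.0000, 0).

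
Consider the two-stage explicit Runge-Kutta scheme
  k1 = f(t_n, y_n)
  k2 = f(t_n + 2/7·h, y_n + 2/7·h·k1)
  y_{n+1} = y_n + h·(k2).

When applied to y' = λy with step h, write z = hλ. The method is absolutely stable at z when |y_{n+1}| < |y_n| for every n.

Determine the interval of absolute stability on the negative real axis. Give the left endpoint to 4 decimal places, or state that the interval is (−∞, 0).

On y'=λy, z=hλ:
  k1=λy_n ⇒ h·k1=z·y_n;  k2=λ(1+2/7z)y_n ⇒ h·k2=z(1+2/7z)y_n
  y_{n+1}/y_n = 1 + z(1+2/7z) = 1 + z + 2/7z²
  ⇒ R(z) = 1 + z + 2/7z².

Need |R(x)|<1, x<0.
x=-0.4: |R|=0.6457
R=1: x+2/7x²=0 ⇒ x=−7/2=-3.5000; min R=1−1/(4·2/7)=0.1250>−1
Confirm numerically:
  x=-2.768: |R|=0.42109 <1
  x=-2.352: |R|=0.22854 <1
  x=-1.855: |R|=0.12815 <1
  x=-4.042: |R|=1.62593 >1
  x=-3.821: |R|=1.35044 >1
So |R|<1 on (-3.5000, 0).

z∈(-3.5000,0).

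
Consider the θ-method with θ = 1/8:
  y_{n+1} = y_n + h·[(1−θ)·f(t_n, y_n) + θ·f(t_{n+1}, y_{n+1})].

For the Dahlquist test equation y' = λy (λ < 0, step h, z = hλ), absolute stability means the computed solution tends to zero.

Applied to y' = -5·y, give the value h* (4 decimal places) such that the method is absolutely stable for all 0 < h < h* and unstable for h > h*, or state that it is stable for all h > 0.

Set f=λy, z=hλ:
  y_{n+1} = y_n + z·[7/8·y_n + 1/8·y_{n+1}] ⇒ (1 − 1/8z)y_{n+1} = (1 + 7/8z)y_n
  R(z) = (1 + 7/8z)/(1 − 1/8z).

Boundary: |R(x)|=1, x<0.
x=-1.41: |R|=0.1987
R=−1: 1+7/8x = −1+1/8x ⇒ -3/4x=2 ⇒ x=2/(-3/4)=-2.6667
Confirm numerically:
  x=-2.344: |R|=0.81284 <1
  x=-1.551: |R|=0.29913 <1
  x=-1.107: |R|=0.02756 <1
  x=-2.994: |R|=1.17864 >1
  x=-2.719: |R|=1.02929 >1
Stable set (-2.6667, 0).

(-2.6667,0); λ=-5 ⇒ h* = (8/3)/5 = 0.5333.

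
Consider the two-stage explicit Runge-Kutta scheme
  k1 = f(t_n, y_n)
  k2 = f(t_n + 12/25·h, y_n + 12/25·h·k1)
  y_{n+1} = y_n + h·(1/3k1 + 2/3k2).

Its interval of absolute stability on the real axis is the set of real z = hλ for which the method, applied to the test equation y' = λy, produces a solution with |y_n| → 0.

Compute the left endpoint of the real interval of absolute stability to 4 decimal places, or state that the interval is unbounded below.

Set f=λy, z=hλ:
  k1=λy_n ⇒ h·k1=z·y_n;  k2=λ(1+12/25z)y_n ⇒ h·k2=z(1+12/25z)y_n
  y_{n+1}/y_n = 1 + 1/3z + 2/3z(1+12/25z) = 1 + z + 8/25z²
  ⇒ R(z) = 1 + z + 8/25z².

Find x<0 with |R(x)|<1.
x=-0.34: |R|=0.6970
R=1: x+8/25x²=0 ⇒ x=−25/8=-3.1250; min R=1−1/(4·8/25)=0.2188>−1
Confirm numerically:
  x=-1.966: |R|=0.27085 <1
  x=-1.768: |R|=0.23226 <1
  x=-1.266: |R|=0.24688 <1
  x=-3.499: |R|=1.41876 >1
  x=-3.398: |R|=1.29685 >1
Interval (-3.1250, 0).

z* = -3.1250.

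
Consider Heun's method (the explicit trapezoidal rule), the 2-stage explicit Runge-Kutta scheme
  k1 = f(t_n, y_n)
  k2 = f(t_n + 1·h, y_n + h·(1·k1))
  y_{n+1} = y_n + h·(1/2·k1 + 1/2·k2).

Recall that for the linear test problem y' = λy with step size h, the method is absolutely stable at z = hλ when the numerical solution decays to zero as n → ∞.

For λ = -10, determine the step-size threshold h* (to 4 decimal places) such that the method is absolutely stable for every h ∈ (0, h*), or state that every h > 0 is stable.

(-2.0000,0); λ=-10 ⇒ h* = 0.2000.

On y'=λy, z=hλ:
  order 2, 2-stage ⇒ R(z)=1+z+z^2/2
  (e.g. R(-1.77)=0.79645, |R|=0.79645)

Solve |R(x)|<1 on ℝ⁻.
x=-1.77: |R|=0.7964
|R(-2.18)|=1.1962 |R(-2.06)|=1.0618 |R(-1.94)|=0.9418
Bisect:
  x_lo=-2.8143 |R|=2.1459  x_hi=-0.2664 |R|=0.7691
  mid=-1.54038 |R|=0.64600 →hi
  mid=-2.17735 |R|=1.19307 →lo
  mid=-1.85886 |R|=0.86882 →hi
  mid=-2.01811 |R|=1.01827 →lo
  mid=-1.93848 |R|=0.94038 →hi
  mid=-1.97829 |R|=0.97853 →hi
  mid=-1.99820 |R|=0.99820 →hi
  mid=-2.00815 |R|=1.00819 →lo
  mid=-2.00318 |R|=1.00318 →lo
  mid=-2.00069 |R|=1.00069 →lo
  ...
  [-2.00007,-1.99991] ⇒ x*=-2.0000
Interval (-2.0000, 0).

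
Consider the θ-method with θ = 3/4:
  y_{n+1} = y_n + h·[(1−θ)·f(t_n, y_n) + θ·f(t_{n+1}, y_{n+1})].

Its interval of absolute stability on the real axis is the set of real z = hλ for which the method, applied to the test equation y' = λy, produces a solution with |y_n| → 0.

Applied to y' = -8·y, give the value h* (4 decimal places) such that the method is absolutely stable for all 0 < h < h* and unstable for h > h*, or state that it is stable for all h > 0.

On y'=λy, z=hλ:
  y_{n+1} = y_n + z·[1/4·y_n + 3/4·y_{n+1}] ⇒ (1 − 3/4z)y_{n+1} = (1 + 1/4z)y_n
  R(z) = (1 + 1/4z)/(1 − 3/4z).

Find x<0 with |R(x)|<1.
x=-0.36: |R|=0.7165
x=-2: |R|=0.2000
x=-10: |R|=0.1765
x=-100: |R|=0.3158
θ=3/4≥1/2 ⇒ |1+1/4x|<|1−3/4x| ∀x<0 ⇒ stable on all of ℝ⁻.

unbounded; (−∞, 0). Any h>0 works for λ=-8.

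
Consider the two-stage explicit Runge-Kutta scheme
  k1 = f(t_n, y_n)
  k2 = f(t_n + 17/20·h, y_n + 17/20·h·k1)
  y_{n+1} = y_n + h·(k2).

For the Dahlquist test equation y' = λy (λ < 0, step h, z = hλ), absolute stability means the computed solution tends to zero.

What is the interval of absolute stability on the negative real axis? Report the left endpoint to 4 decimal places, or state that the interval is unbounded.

Test eqn y'=λy, z=hλ:
  k1=λy_n ⇒ h·k1=z·y_n;  k2=λ(1+17/20z)y_n ⇒ h·k2=z(1+17/20z)y_n
  y_{n+1}/y_n = 1 + z(1+17/20z) = 1 + z + 17/20z²
  R(z) = 1 + z + 17/20z².

Find x<0 with |R(x)|<1.
x=-0.31: |R|=0.7717
R=1: x+17/20x²=0 ⇒ x=−20/17=-1.1765; min R=1−1/(4·17/20)=0.7059>−1
Confirm numerically:
  x=-0.882: |R|=0.77924 <1
  x=-0.763: |R|=0.73184 <1
  x=-0.760: |R|=0.73096 <1
  x=-0.713: |R|=0.71911 <1
  x=-1.735: |R|=1.82369 >1
  x=-1.308: |R|=1.14623 >1
  x=-1.274: |R|=1.10561 >1
Interval (-1.1765, 0).

(-1.1765, 0).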